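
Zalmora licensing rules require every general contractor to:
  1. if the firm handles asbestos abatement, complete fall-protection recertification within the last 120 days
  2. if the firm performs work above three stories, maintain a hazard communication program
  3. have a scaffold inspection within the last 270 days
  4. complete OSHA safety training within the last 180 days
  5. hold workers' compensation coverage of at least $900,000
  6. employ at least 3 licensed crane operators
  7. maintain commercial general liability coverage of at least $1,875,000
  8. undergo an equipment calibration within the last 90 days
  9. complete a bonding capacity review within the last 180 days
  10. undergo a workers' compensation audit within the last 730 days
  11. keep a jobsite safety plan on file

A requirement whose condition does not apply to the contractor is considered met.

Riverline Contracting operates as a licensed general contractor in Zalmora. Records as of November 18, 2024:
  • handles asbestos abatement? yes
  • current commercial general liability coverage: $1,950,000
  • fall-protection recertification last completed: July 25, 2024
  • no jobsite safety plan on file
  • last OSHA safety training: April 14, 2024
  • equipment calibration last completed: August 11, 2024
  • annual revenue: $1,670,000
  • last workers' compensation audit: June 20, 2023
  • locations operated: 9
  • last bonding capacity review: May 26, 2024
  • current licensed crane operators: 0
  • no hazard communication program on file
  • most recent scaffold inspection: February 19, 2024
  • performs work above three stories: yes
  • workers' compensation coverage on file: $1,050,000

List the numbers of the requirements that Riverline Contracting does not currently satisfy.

2, 3, 4, 6, 8, 11

1. condition 'handles asbestos abatement' holds; fall-protection recertification 116 days ago vs limit 120 → met
2. condition 'performs work above three stories' holds; hazard communication program absent → not met
3. scaffold inspection 273 days ago vs limit 270 → not met
4. OSHA safety training 218 days ago vs limit 180 → not met
5. workers' compensation coverage $1,050,000 ≥ $900,000 → met
6. licensed crane operators 0 < 3 → not met
7. commercial general liability coverage $1,950,000 ≥ $1,875,000 → met
8. equipment calibration 99 days ago vs limit 90 → not met
9. bonding capacity review 176 days ago vs limit 180 → met
10. workers' compensation audit 517 days ago vs limit 730 → met
11. jobsite safety plan absent → not met
Not met: 2, 3, 4, 6, 8, 11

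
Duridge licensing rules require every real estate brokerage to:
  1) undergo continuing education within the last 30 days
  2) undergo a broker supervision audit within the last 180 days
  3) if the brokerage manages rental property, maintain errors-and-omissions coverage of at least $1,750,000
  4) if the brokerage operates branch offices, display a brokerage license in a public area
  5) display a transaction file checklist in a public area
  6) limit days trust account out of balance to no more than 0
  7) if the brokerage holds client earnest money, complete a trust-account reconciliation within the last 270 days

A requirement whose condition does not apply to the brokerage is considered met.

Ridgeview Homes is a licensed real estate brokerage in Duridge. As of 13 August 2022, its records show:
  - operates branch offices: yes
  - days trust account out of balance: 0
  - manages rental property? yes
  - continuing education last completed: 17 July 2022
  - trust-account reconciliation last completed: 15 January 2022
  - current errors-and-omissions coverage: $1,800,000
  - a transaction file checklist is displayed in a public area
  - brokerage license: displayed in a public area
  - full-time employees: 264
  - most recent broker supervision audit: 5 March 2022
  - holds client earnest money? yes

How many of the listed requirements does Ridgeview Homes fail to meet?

1. continuing education 27 days ago vs limit 30 → met
2. broker supervision audit 161 days ago vs limit 180 → met
3. condition 'manages rental property' holds; errors-and-omissions coverage $1,800,000 ≥ $1,750,000 → met
4. condition 'operates branch offices' holds; brokerage license present → met
5. transaction file checklist present → met
6. days trust account out of balance 0 ≤ 0 → met
7. condition 'holds client earnest money' holds; trust-account reconciliation 210 days ago vs limit 270 → met
Not met: 0 of 7

0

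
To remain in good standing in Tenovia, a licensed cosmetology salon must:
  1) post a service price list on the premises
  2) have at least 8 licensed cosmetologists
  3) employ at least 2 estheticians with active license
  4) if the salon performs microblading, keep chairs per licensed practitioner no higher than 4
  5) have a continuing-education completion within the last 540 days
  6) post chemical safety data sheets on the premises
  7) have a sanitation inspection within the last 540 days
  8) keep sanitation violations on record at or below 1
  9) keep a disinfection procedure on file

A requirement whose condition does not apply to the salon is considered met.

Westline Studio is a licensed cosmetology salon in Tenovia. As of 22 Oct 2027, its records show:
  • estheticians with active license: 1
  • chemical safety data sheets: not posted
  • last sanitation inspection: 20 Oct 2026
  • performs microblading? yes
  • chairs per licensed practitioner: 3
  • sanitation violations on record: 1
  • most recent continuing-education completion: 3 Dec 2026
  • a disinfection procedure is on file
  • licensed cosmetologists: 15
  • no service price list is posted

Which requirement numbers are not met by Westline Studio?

1. service price list absent → not met
2. licensed cosmetologists 15 ≥ 8 → met
3. estheticians with active license 1 < 2 → not met
4. condition 'performs microblading' holds; chairs per licensed practitioner 3 ≤ 4 → met
5. continuing-education completion 323 days ago vs limit 540 → met
6. chemical safety data sheets absent → not met
7. sanitation inspection 367 days ago vs limit 540 → met
8. sanitation violations on record 1 ≤ 1 → met
9. disinfection procedure present → met
Not met: 1, 3, 6

1, 3, 6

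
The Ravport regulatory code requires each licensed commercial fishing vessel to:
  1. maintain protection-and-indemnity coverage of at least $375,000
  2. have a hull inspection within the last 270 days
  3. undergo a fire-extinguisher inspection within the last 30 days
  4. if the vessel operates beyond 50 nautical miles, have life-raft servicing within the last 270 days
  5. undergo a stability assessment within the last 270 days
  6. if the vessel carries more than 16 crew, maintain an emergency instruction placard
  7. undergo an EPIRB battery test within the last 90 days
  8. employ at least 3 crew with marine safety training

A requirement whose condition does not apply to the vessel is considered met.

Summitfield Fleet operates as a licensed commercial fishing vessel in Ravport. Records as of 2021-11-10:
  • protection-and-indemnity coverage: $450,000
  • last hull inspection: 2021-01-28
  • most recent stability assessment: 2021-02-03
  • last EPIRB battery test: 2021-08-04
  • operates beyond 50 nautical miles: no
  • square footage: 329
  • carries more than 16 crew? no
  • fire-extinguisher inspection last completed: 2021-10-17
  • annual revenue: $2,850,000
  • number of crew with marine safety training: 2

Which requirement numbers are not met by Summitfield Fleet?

1. protection-and-indemnity coverage $450,000 ≥ $375,000 → met
2. hull inspection 286 days ago vs limit 270 → not met
3. fire-extinguisher inspection 24 days ago vs limit 30 → met
4. condition 'operates beyond 50 nautical miles' does not hold → requirement n/a → met
5. stability assessment 280 days ago vs limit 270 → not met
6. condition 'carries more than 16 crew' does not hold → requirement n/a → met
7. EPIRB battery test 98 days ago vs limit 90 → not met
8. crew with marine safety training 2 < 3 → not met
Not met: 2, 5, 7, 8

2, 5, 7, 8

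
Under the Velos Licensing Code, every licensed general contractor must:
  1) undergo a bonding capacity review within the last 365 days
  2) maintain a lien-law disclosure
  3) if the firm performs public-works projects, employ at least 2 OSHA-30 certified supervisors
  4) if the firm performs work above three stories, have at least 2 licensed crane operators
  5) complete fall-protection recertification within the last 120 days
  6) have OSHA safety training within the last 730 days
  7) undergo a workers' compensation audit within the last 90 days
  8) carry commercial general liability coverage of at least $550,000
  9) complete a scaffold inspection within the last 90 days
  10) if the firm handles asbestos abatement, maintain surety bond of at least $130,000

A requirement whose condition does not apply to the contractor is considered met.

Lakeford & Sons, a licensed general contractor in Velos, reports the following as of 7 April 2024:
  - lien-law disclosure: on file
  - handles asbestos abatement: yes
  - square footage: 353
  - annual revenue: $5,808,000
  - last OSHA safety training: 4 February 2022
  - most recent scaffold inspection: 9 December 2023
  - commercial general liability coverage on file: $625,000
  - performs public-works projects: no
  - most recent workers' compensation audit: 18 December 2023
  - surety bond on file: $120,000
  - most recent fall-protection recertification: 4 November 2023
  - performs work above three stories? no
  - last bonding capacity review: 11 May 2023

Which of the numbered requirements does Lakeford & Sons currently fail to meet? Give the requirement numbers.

1. bonding capacity review 332 days ago vs limit 365 → met
2. lien-law disclosure present → met
3. condition 'performs public-works projects' does not hold → requirement n/a → met
4. condition 'performs work above three stories' does not hold → requirement n/a → met
5. fall-protection recertification 155 days ago vs limit 120 → not met
6. OSHA safety training 793 days ago vs limit 730 → not met
7. workers' compensation audit 111 days ago vs limit 90 → not met
8. commercial general liability coverage $625,000 ≥ $550,000 → met
9. scaffold inspection 120 days ago vs limit 90 → not met
10. condition 'handles asbestos abatement' holds; surety bond $120,000 < $130,000 → not met
Not met: 5, 6, 7, 9, 10

5, 6, 7, 9, 10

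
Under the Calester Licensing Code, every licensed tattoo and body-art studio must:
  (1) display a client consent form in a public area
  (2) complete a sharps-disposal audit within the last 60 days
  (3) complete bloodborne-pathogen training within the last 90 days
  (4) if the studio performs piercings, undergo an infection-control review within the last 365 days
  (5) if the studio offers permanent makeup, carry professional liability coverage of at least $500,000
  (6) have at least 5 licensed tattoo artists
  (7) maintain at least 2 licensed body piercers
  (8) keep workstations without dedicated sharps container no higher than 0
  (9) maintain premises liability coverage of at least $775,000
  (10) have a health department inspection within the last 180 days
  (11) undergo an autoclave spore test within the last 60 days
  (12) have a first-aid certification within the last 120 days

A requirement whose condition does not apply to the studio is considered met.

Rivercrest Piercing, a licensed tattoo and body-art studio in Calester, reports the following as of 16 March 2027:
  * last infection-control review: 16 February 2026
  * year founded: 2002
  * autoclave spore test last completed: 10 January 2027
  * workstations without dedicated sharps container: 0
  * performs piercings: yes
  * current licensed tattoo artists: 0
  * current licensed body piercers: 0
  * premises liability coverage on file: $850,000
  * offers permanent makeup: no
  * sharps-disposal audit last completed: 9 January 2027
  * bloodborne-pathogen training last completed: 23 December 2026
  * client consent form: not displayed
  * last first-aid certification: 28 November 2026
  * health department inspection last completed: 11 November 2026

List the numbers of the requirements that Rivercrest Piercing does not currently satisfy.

1, 2, 4, 6, 7, 11

1. client consent form absent → not met
2. sharps-disposal audit 66 days ago vs limit 60 → not met
3. bloodborne-pathogen training 83 days ago vs limit 90 → met
4. condition 'performs piercings' holds; infection-control review 393 days ago vs limit 365 → not met
5. condition 'offers permanent makeup' does not hold → requirement n/a → met
6. licensed tattoo artists 0 < 5 → not met
7. licensed body piercers 0 < 2 → not met
8. workstations without dedicated sharps container 0 ≤ 0 → met
9. premises liability coverage $850,000 ≥ $775,000 → met
10. health department inspection 125 days ago vs limit 180 → met
11. autoclave spore test 65 days ago vs limit 60 → not met
12. first-aid certification 108 days ago vs limit 120 → met
Not met: 1, 2, 4, 6, 7, 11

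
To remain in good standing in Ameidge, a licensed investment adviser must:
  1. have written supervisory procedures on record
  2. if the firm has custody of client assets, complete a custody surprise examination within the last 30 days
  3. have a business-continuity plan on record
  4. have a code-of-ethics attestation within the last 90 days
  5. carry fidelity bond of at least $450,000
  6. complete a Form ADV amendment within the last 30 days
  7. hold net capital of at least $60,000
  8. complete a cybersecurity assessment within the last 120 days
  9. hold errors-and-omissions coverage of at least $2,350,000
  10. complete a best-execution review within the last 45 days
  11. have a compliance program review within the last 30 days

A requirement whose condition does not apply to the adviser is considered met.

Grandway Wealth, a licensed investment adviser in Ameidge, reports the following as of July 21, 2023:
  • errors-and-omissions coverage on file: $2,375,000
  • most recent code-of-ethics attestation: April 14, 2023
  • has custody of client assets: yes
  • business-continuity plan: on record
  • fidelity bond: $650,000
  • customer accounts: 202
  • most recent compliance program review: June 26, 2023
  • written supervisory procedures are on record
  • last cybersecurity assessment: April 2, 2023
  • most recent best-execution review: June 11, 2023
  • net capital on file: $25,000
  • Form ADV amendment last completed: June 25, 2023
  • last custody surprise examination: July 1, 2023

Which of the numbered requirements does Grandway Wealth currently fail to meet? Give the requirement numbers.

1. written supervisory procedures present → met
2. condition 'has custody of client assets' holds; custody surprise examination 20 days ago vs limit 30 → met
3. business-continuity plan present → met
4. code-of-ethics attestation 98 days ago vs limit 90 → not met
5. fidelity bond $650,000 ≥ $450,000 → met
6. Form ADV amendment 26 days ago vs limit 30 → met
7. net capital $25,000 < $60,000 → not met
8. cybersecurity assessment 110 days ago vs limit 120 → met
9. errors-and-omissions coverage $2,375,000 ≥ $2,350,000 → met
10. best-execution review 40 days ago vs limit 45 → met
11. compliance program review 25 days ago vs limit 30 → met
Not met: 4, 7

4, 7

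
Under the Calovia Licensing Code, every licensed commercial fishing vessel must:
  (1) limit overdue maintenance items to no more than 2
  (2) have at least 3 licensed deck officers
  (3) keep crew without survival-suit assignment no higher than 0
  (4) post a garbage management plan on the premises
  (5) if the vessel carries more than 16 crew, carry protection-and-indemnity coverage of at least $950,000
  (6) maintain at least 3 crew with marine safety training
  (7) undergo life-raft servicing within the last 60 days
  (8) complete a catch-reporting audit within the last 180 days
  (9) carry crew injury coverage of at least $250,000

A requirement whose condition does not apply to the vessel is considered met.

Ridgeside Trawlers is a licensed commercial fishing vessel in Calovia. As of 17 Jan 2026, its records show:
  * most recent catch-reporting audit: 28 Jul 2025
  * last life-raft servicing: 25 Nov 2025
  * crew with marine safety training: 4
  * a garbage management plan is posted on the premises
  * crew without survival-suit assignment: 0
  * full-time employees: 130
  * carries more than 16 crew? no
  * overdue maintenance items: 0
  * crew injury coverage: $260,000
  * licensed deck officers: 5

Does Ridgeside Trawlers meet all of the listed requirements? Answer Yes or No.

1. overdue maintenance items 0 ≤ 2 → met
2. licensed deck officers 5 ≥ 3 → met
3. crew without survival-suit assignment 0 ≤ 0 → met
4. garbage management plan present → met
5. condition 'carries more than 16 crew' does not hold → requirement n/a → met
6. crew with marine safety training 4 ≥ 3 → met
7. life-raft servicing 53 days ago vs limit 60 → met
8. catch-reporting audit 173 days ago vs limit 180 → met
9. crew injury coverage $260,000 ≥ $250,000 → met
All met.

Yes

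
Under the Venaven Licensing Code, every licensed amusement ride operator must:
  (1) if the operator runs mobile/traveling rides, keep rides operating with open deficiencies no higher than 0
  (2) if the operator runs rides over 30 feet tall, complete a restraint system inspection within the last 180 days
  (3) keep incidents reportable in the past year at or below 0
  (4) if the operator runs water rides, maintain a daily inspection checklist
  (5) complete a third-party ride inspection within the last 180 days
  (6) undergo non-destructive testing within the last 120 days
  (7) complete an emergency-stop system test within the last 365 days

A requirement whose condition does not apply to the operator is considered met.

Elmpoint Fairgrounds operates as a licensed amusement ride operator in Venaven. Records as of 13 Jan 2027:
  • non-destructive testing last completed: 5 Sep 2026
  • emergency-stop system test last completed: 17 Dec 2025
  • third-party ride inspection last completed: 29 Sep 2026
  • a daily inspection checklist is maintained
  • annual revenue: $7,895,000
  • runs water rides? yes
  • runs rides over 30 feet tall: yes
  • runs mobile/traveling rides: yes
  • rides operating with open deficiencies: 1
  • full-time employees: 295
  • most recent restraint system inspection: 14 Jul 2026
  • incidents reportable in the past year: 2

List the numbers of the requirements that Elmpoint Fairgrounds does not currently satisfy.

1. condition 'runs mobile/traveling rides' holds; rides operating with open deficiencies 1 > 0 → not met
2. condition 'runs rides over 30 feet tall' holds; restraint system inspection 183 days ago vs limit 180 → not met
3. incidents reportable in the past year 2 > 0 → not met
4. condition 'runs water rides' holds; daily inspection checklist present → met
5. third-party ride inspection 106 days ago vs limit 180 → met
6. non-destructive testing 130 days ago vs limit 120 → not met
7. emergency-stop system test 392 days ago vs limit 365 → not met
Not met: 1, 2, 3, 6, 7

1, 2, 3, 6, 7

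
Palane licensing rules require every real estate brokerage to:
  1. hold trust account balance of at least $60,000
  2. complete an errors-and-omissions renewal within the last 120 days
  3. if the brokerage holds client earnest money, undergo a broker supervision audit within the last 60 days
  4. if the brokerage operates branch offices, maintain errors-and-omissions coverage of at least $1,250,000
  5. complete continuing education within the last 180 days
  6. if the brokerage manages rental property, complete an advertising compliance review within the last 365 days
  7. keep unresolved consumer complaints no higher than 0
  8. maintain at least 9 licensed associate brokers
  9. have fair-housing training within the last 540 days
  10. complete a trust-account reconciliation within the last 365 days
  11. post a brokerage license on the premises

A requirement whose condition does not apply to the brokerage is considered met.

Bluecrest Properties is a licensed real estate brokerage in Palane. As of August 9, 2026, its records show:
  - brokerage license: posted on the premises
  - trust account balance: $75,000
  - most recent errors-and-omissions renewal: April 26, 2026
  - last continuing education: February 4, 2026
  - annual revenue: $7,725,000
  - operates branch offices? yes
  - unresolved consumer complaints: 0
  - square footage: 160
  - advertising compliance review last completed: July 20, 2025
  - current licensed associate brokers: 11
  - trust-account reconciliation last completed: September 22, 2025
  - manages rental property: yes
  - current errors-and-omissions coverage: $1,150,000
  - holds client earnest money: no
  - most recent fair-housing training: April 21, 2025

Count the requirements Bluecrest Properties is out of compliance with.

3

1. trust account balance $75,000 ≥ $60,000 → met
2. errors-and-omissions renewal 105 days ago vs limit 120 → met
3. condition 'holds client earnest money' does not hold → requirement n/a → met
4. condition 'operates branch offices' holds; errors-and-omissions coverage $1,150,000 < $1,250,000 → not met
5. continuing education 186 days ago vs limit 180 → not met
6. condition 'manages rental property' holds; advertising compliance review 385 days ago vs limit 365 → not met
7. unresolved consumer complaints 0 ≤ 0 → met
8. licensed associate brokers 11 ≥ 9 → met
9. fair-housing training 475 days ago vs limit 540 → met
10. trust-account reconciliation 321 days ago vs limit 365 → met
11. brokerage license present → met
Not met: 3 of 11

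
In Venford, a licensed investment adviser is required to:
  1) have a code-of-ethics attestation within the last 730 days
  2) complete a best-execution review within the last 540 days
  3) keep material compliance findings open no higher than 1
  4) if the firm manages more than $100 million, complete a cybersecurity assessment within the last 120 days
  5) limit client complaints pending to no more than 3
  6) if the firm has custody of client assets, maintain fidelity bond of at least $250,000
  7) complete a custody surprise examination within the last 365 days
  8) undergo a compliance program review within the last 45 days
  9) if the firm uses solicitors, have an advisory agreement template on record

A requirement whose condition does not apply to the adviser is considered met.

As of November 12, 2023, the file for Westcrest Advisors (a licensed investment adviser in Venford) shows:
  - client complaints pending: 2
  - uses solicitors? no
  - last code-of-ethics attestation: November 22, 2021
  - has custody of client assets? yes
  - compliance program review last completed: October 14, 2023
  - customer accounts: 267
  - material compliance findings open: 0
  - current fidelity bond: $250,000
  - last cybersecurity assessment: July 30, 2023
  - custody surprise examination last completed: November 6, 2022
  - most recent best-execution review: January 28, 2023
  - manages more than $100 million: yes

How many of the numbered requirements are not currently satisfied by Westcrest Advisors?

1

1. code-of-ethics attestation 720 days ago vs limit 730 → met
2. best-execution review 288 days ago vs limit 540 → met
3. material compliance findings open 0 ≤ 1 → met
4. condition 'manages more than $100 million' holds; cybersecurity assessment 105 days ago vs limit 120 → met
5. client complaints pending 2 ≤ 3 → met
6. condition 'has custody of client assets' holds; fidelity bond $250,000 ≥ $250,000 → met
7. custody surprise examination 371 days ago vs limit 365 → not met
8. compliance program review 29 days ago vs limit 45 → met
9. condition 'uses solicitors' does not hold → requirement n/a → met
Not met: 1 of 9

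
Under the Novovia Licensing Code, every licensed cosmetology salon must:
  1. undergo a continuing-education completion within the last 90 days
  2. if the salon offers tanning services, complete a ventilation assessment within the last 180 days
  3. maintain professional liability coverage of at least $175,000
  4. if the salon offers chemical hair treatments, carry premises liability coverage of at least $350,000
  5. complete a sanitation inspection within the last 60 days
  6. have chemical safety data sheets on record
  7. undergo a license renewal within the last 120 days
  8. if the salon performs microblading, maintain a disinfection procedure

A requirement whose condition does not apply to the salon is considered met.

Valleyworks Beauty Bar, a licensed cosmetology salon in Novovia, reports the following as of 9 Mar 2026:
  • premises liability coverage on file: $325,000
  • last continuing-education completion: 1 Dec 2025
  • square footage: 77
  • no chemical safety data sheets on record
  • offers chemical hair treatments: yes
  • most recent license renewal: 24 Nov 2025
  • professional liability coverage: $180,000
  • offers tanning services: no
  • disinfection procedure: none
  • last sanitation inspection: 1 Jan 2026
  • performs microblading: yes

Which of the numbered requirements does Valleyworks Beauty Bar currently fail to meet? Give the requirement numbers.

1. continuing-education completion 98 days ago vs limit 90 → not met
2. condition 'offers tanning services' does not hold → requirement n/a → met
3. professional liability coverage $180,000 ≥ $175,000 → met
4. condition 'offers chemical hair treatments' holds; premises liability coverage $325,000 < $350,000 → not met
5. sanitation inspection 67 days ago vs limit 60 → not met
6. chemical safety data sheets absent → not met
7. license renewal 105 days ago vs limit 120 → met
8. condition 'performs microblading' holds; disinfection procedure absent → not met
Not met: 1, 4, 5, 6, 8

1, 4, 5, 6, 8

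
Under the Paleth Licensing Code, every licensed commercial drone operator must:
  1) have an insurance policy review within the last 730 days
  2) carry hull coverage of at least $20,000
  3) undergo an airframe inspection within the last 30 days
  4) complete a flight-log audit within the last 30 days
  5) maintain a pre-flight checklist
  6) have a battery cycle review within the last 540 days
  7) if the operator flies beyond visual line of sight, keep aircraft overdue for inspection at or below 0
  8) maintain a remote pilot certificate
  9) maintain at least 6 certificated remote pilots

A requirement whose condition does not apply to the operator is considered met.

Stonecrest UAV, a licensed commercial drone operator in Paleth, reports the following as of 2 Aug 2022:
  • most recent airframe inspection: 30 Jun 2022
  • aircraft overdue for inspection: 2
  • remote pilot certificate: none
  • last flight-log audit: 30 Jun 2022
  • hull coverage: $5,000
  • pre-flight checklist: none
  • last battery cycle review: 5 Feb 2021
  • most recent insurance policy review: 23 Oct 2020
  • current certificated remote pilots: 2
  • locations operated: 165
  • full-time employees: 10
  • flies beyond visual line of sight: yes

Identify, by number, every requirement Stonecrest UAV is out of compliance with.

2, 3, 4, 5, 6, 7, 8, 9

1. insurance policy review 648 days ago vs limit 730 → met
2. hull coverage $5,000 < $20,000 → not met
3. airframe inspection 33 days ago vs limit 30 → not met
4. flight-log audit 33 days ago vs limit 30 → not met
5. pre-flight checklist absent → not met
6. battery cycle review 543 days ago vs limit 540 → not met
7. condition 'flies beyond visual line of sight' holds; aircraft overdue for inspection 2 > 0 → not met
8. remote pilot certificate absent → not met
9. certificated remote pilots 2 < 6 → not met
Not met: 2, 3, 4, 5, 6, 7, 8, 9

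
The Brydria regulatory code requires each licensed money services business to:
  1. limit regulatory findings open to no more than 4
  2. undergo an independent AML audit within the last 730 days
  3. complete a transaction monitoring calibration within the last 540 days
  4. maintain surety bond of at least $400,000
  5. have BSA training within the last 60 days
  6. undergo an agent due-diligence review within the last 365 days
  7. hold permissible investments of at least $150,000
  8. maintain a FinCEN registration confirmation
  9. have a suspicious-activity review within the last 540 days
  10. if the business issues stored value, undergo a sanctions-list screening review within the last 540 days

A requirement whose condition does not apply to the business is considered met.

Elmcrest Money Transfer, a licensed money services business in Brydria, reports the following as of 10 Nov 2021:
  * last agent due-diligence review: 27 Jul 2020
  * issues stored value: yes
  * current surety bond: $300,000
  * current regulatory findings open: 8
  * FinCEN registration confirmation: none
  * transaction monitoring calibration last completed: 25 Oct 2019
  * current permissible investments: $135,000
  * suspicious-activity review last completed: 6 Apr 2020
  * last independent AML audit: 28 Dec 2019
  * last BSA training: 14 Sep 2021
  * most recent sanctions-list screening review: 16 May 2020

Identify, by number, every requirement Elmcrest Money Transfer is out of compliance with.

1. regulatory findings open 8 > 4 → not met
2. independent AML audit 683 days ago vs limit 730 → met
3. transaction monitoring calibration 747 days ago vs limit 540 → not met
4. surety bond $300,000 < $400,000 → not met
5. BSA training 57 days ago vs limit 60 → met
6. agent due-diligence review 471 days ago vs limit 365 → not met
7. permissible investments $135,000 < $150,000 → not met
8. FinCEN registration confirmation absent → not met
9. suspicious-activity review 583 days ago vs limit 540 → not met
10. condition 'issues stored value' holds; sanctions-list screening review 543 days ago vs limit 540 → not met
Not met: 1, 3, 4, 6, 7, 8, 9, 10

1, 3, 4, 6, 7, 8, 9, 10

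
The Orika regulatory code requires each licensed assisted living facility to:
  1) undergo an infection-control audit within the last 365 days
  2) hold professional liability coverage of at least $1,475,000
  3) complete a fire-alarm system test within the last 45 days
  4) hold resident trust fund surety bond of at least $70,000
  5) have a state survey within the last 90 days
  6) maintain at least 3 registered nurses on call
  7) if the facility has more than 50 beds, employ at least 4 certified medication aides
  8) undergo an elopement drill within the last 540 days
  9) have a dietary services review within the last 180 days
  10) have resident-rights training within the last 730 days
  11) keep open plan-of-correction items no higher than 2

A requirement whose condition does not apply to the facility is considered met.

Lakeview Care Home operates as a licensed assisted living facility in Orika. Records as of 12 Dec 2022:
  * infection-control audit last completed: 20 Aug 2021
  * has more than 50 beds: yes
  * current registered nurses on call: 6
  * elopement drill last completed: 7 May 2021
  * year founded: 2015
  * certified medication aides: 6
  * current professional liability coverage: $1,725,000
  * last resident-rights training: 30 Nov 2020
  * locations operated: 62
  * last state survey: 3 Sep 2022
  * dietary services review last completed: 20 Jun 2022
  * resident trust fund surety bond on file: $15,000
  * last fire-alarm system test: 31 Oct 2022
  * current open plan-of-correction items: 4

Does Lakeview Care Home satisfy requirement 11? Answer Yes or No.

No

11. open plan-of-correction items 4 > 2 → not met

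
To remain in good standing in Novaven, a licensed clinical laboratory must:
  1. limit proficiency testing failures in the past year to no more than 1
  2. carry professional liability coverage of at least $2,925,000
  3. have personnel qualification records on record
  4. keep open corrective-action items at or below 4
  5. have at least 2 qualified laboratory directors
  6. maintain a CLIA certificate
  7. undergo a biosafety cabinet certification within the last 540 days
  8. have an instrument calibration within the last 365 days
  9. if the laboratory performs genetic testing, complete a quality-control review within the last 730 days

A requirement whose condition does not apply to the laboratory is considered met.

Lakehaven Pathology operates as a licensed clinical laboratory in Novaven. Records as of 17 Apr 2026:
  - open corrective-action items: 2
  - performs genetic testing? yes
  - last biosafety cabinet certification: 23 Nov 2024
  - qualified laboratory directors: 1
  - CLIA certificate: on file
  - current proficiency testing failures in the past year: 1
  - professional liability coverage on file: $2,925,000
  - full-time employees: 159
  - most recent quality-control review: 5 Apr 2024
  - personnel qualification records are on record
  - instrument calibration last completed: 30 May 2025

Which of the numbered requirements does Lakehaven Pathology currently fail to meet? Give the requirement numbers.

5, 9

1. proficiency testing failures in the past year 1 ≤ 1 → met
2. professional liability coverage $2,925,000 ≥ $2,925,000 → met
3. personnel qualification records present → met
4. open corrective-action items 2 ≤ 4 → met
5. qualified laboratory directors 1 < 2 → not met
6. CLIA certificate present → met
7. biosafety cabinet certification 510 days ago vs limit 540 → met
8. instrument calibration 322 days ago vs limit 365 → met
9. condition 'performs genetic testing' holds; quality-control review 742 days ago vs limit 730 → not met
Not met: 5, 9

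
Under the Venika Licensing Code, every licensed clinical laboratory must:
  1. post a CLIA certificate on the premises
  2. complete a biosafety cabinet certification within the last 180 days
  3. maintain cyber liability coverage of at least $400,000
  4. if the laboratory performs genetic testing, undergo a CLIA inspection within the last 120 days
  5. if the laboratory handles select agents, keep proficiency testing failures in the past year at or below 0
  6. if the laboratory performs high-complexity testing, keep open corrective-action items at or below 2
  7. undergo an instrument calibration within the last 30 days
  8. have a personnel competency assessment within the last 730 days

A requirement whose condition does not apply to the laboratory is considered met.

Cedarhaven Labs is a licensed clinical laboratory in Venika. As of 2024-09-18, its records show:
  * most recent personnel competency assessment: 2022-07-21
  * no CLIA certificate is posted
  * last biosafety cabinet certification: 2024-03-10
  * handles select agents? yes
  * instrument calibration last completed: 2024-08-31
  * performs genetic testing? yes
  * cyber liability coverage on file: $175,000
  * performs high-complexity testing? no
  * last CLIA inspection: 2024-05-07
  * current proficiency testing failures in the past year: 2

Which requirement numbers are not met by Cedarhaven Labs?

1. CLIA certificate absent → not met
2. biosafety cabinet certification 192 days ago vs limit 180 → not met
3. cyber liability coverage $175,000 < $400,000 → not met
4. condition 'performs genetic testing' holds; CLIA inspection 134 days ago vs limit 120 → not met
5. condition 'handles select agents' holds; proficiency testing failures in the past year 2 > 0 → not met
6. condition 'performs high-complexity testing' does not hold → requirement n/a → met
7. instrument calibration 18 days ago vs limit 30 → met
8. personnel competency assessment 790 days ago vs limit 730 → not met
Not met: 1, 2, 3, 4, 5, 8

1, 2, 3, 4, 5, 8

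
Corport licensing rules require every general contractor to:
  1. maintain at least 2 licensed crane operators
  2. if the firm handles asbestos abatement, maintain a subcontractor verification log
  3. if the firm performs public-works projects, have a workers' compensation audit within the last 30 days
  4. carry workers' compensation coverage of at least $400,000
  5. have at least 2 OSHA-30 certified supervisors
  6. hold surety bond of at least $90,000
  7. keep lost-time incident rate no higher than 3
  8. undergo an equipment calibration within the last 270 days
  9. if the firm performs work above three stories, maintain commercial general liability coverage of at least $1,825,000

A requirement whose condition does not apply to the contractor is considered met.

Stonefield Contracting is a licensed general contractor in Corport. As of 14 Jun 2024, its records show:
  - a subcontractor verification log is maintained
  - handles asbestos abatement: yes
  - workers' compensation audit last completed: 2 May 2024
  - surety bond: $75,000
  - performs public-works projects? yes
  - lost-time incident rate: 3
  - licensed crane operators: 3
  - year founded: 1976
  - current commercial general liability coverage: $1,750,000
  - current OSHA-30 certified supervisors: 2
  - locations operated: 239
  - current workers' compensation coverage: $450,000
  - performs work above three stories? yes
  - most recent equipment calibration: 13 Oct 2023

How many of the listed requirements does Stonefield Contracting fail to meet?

1. licensed crane operators 3 ≥ 2 → met
2. condition 'handles asbestos abatement' holds; subcontractor verification log present → met
3. condition 'performs public-works projects' holds; workers' compensation audit 43 days ago vs limit 30 → not met
4. workers' compensation coverage $450,000 ≥ $400,000 → met
5. OSHA-30 certified supervisors 2 ≥ 2 → met
6. surety bond $75,000 < $90,000 → not met
7. lost-time incident rate 3 ≤ 3 → met
8. equipment calibration 245 days ago vs limit 270 → met
9. condition 'performs work above three stories' holds; commercial general liability coverage $1,750,000 < $1,825,000 → not met
Not met: 3 of 9

3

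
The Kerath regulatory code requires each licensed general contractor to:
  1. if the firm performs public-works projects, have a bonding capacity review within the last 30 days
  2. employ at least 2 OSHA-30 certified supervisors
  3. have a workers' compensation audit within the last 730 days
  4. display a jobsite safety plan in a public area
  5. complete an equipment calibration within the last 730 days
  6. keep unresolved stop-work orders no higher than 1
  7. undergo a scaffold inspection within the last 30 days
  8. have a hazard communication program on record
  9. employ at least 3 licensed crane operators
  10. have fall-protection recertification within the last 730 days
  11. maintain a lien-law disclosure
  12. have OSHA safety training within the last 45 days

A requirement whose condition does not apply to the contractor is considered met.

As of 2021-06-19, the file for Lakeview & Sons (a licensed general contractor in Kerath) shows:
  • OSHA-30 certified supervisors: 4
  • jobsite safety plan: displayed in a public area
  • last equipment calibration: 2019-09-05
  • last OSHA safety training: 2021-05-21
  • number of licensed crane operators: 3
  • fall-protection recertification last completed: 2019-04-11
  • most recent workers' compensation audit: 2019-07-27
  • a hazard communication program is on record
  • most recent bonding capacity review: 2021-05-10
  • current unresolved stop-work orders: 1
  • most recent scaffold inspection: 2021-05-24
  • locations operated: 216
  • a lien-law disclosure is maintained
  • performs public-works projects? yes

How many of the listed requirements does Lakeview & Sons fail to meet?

2

1. condition 'performs public-works projects' holds; bonding capacity review 40 days ago vs limit 30 → not met
2. OSHA-30 certified supervisors 4 ≥ 2 → met
3. workers' compensation audit 693 days ago vs limit 730 → met
4. jobsite safety plan present → met
5. equipment calibration 653 days ago vs limit 730 → met
6. unresolved stop-work orders 1 ≤ 1 → met
7. scaffold inspection 26 days ago vs limit 30 → met
8. hazard communication program present → met
9. licensed crane operators 3 ≥ 3 → met
10. fall-protection recertification 800 days ago vs limit 730 → not met
11. lien-law disclosure present → met
12. OSHA safety training 29 days ago vs limit 45 → met
Not met: 2 of 12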